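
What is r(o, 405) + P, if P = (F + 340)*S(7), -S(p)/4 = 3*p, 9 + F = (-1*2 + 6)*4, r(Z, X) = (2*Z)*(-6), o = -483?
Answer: -23352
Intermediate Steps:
r(Z, X) = -12*Z
F = 7 (F = -9 + (-1*2 + 6)*4 = -9 + (-2 + 6)*4 = -9 + 4*4 = -9 + 16 = 7)
S(p) = -12*p
P = -29148 (P = (7 + 340)*(-12*7) = 347*(-84) = -29148)
r(o, 405) + P = -12*(-483) - 29148 = 5796 - 29148 = -23352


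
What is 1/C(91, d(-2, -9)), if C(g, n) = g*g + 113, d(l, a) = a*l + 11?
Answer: 1/8394 ≈ 0.00011913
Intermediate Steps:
d(l, a) = 11 + a*l
C(g, n) = 113 + g**2 (C(g, n) = g**2 + 113 = 113 + g**2)
1/C(91, d(-2, -9)) = 1/(113 + 91**2) = 1/(113 + 8281) = 1/8394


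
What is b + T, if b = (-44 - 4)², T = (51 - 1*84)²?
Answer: 3393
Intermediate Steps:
T = 1089 (T = (51 - 84)² = (-33)² = 1089)
b = 2304 (b = (-48)² = 2304)
b + T = 2304 + 1089 = 3393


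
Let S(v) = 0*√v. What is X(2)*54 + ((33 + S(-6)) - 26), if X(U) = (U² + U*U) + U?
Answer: 547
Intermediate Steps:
S(v) = 0
X(U) = U + 2*U² (X(U) = (U² + U²) + U = 2*U² + U = U + 2*U²)
X(2)*54 + ((33 + S(-6)) - 26) = (2*(1 + 2*2))*54 + ((33 + 0) - 26) = (2*(1 + 4))*54 + (33 - 26) = (2*5)*54 + 7 = 10*54 + 7 = 540 + 7 = 547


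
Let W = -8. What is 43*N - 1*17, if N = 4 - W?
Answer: 499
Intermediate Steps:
N = 12 (N = 4 - 1*(-8) = 4 + 8 = 12)
43*N - 1*17 = 43*12 - 1*17 = 516 - 17 = 499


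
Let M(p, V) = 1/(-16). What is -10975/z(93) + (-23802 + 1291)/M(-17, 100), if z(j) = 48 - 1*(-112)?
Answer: 11523437/32 ≈ 3.6011e+5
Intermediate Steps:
z(j) = 160 (z(j) = 48 + 112 = 160)
M(p, V) = -1/16
-10975/z(93) + (-23802 + 1291)/M(-17, 100) = -10975/160 + (-23802 + 1291)/(-1/16) = -10975*1/160 - 22511*(-16) = -2195/32 + 360176 = 11523437/32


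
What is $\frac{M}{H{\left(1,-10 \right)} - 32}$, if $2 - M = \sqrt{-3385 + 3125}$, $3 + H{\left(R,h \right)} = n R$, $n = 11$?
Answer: $- \frac{1}{12} + \frac{i \sqrt{65}}{12} \approx -0.083333 + 0.67185 i$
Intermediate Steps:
$H{\left(R,h \right)} = -3 + 11 R$
$M = 2 - 2 i \sqrt{65}$ ($M = 2 - \sqrt{-3385 + 3125} = 2 - \sqrt{-260} = 2 - 2 i \sqrt{65} \approx 2.0 - 16.125 i$)
$\frac{M}{H{\left(1,-10 \right)} - 32} = \frac{2 - 2 i \sqrt{65}}{\left(-3 + 11 \cdot 1\right) - 32} = \frac{2 - 2 i \sqrt{65}}{\left(-3 + 11\right) - 32} = \frac{2 - 2 i \sqrt{65}}{8 - 32} = \frac{2 - 2 i \sqrt{65}}{-24} = - \frac{2 - 2 i \sqrt{65}}{24} = - \frac{1}{12} + \frac{i \sqrt{65}}{12}$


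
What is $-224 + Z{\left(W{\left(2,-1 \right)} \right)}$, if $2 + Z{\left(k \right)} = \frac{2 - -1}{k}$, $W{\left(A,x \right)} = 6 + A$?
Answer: $- \frac{1805}{8} \approx -225.63$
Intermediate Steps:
$Z{\left(k \right)} = -2 + \frac{3}{k}$ ($Z{\left(k \right)} = -2 + \frac{2 - -1}{k} = -2 + \frac{2 + 1}{k} = -2 + \frac{3}{k}$)
$-224 + Z{\left(W{\left(2,-1 \right)} \right)} = -224 - \left(2 - \frac{3}{6 + 2}\right) = -224 - \left(2 - \frac{3}{8}\right) = -224 + \left(-2 + 3 \cdot \frac{1}{8}\right) = -224 + \left(-2 + \frac{3}{8}\right) = -224 - \frac{13}{8} = - \frac{1805}{8}$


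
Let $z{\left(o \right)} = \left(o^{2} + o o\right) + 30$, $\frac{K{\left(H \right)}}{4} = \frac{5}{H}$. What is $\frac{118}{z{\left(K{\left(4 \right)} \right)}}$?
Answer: $\frac{59}{40} \approx 1.475$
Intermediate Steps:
$K{\left(H \right)} = \frac{20}{H}$ ($K{\left(H \right)} = 4 \frac{5}{H} = \frac{20}{H}$)
$z{\left(o \right)} = 30 + 2 o^{2}$ ($z{\left(o \right)} = \left(o^{2} + o^{2}\right) + 30 = 2 o^{2} + 30 = 30 + 2 o^{2}$)
$\frac{118}{z{\left(K{\left(4 \right)} \right)}} = \frac{118}{30 + 2 \left(\frac{20}{4}\right)^{2}} = \frac{118}{30 + 2 \left(20 \cdot \frac{1}{4}\right)^{2}} = \frac{118}{30 + 2 \cdot 5^{2}} = \frac{118}{30 + 2 \cdot 25} = \frac{118}{30 + 50} = \frac{118}{80} = 118 \cdot \frac{1}{80} = \frac{59}{40}$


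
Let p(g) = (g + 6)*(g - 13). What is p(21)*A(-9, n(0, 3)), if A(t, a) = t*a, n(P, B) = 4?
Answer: -7776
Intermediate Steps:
p(g) = (-13 + g)*(6 + g) (p(g) = (6 + g)*(-13 + g) = (-13 + g)*(6 + g))
A(t, a) = a*t
p(21)*A(-9, n(0, 3)) = (-78 + 21**2 - 7*21)*(4*(-9)) = (-78 + 441 - 147)*(-36) = 216*(-36) = -7776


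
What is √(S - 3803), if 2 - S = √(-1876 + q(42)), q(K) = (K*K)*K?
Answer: √(-3801 - 2*√18053) ≈ 63.794*I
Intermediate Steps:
q(K) = K³ (q(K) = K²*K = K³)
S = 2 - 2*√18053 (S = 2 - √(-1876 + 42³) = 2 - √(-1876 + 74088) = 2 - √72212 = 2 - 2*√18053 ≈ -266.72)
√(S - 3803) = √((2 - 2*√18053) - 3803) = √(-3801 - 2*√18053)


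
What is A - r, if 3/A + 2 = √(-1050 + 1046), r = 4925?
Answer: -19703/4 - 3*I/4 ≈ -4925.8 - 0.75*I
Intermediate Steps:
A = 3*(-2 - 2*I)/8 (A = 3/(-2 + √(-1050 + 1046)) = 3/(-2 + √(-4)) = 3/(-2 + 2*I) = 3*((-2 - 2*I)/8) = 3*(-2 - 2*I)/8 ≈ -0.75 - 0.75*I)
A - r = (-¾ - 3*I/4) - 1*4925 = (-¾ - 3*I/4) - 4925 = -19703/4 - 3*I/4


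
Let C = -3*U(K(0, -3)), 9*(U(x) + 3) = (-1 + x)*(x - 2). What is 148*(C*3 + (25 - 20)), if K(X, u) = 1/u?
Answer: 38480/9 ≈ 4275.6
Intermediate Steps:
U(x) = -3 + (-1 + x)*(-2 + x)/9 (U(x) = -3 + ((-1 + x)*(x - 2))/9 = -3 + ((-1 + x)*(-2 + x))/9 = -3 + (-1 + x)*(-2 + x)/9)
C = 215/27 (C = -3*(-25/9 - ⅓/(-3) + (1/(-3))²/9) = -3*(-25/9 - ⅓*(-⅓) + (-⅓)²/9) = -3*(-25/9 + ⅑ + (⅑)*(⅑)) = -3*(-25/9 + ⅑ + 1/81) = -3*(-215/81) = 215/27 ≈ 7.9630)
148*(C*3 + (25 - 20)) = 148*((215/27)*3 + (25 - 20)) = 148*(215/9 + 5) = 148*(260/9) = 38480/9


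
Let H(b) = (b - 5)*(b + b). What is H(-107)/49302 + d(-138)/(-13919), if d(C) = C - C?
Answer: 11984/24651 ≈ 0.48615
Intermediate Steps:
d(C) = 0
H(b) = 2*b*(-5 + b) (H(b) = (-5 + b)*(2*b) = 2*b*(-5 + b))
H(-107)/49302 + d(-138)/(-13919) = (2*(-107)*(-5 - 107))/49302 + 0/(-13919) = (2*(-107)*(-112))*(1/49302) + 0*(-1/13919) = 23968*(1/49302) + 0 = 11984/24651 + 0 = 11984/24651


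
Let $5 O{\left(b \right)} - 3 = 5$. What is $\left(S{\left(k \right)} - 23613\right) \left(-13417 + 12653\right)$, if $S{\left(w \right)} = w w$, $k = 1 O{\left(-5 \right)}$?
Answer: $\frac{450959404}{25} \approx 1.8038 \cdot 10^{7}$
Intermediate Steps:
$O{\left(b \right)} = \frac{8}{5}$ ($O{\left(b \right)} = \frac{3}{5} + \frac{1}{5} \cdot 5 = \frac{3}{5} + 1 = \frac{8}{5}$)
$k = \frac{8}{5}$ ($k = 1 \cdot \frac{8}{5} = \frac{8}{5} \approx 1.6$)
$S{\left(w \right)} = w^{2}$
$\left(S{\left(k \right)} - 23613\right) \left(-13417 + 12653\right) = \left(\left(\frac{8}{5}\right)^{2} - 23613\right) \left(-13417 + 12653\right) = \left(\frac{64}{25} - 23613\right) \left(-764\right) = \left(- \frac{590261}{25}\right) \left(-764\right) = \frac{450959404}{25}$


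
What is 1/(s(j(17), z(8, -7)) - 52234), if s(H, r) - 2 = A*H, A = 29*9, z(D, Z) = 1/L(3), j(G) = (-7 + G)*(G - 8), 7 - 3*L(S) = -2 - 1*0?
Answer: -1/28742 ≈ -3.4792e-5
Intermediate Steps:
L(S) = 3 (L(S) = 7/3 - (-2 - 1*0)/3 = 7/3 - (-2 + 0)/3 = 7/3 - ⅓*(-2) = 7/3 + ⅔ = 3)
j(G) = (-8 + G)*(-7 + G) (j(G) = (-7 + G)*(-8 + G) = (-8 + G)*(-7 + G))
z(D, Z) = ⅓ (z(D, Z) = 1/3 = ⅓)
A = 261
s(H, r) = 2 + 261*H
1/(s(j(17), z(8, -7)) - 52234) = 1/((2 + 261*(56 + 17² - 15*17)) - 52234) = 1/((2 + 261*(56 + 289 - 255)) - 52234) = 1/((2 + 261*90) - 52234) = 1/((2 + 23490) - 52234) = 1/(23492 - 52234) = 1/(-28742) = -1/28742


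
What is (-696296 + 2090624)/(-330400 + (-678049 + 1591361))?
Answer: 58097/24288 ≈ 2.3920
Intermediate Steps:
(-696296 + 2090624)/(-330400 + (-678049 + 1591361)) = 1394328/(-330400 + 913312) = 1394328/582912 = 1394328*(1/582912) = 58097/24288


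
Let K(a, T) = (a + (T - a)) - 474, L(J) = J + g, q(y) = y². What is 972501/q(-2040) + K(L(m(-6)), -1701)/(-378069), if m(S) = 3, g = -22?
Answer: 41858217841/174819105600 ≈ 0.23944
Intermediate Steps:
L(J) = -22 + J (L(J) = J - 22 = -22 + J)
K(a, T) = -474 + T (K(a, T) = T - 474 = -474 + T)
972501/q(-2040) + K(L(m(-6)), -1701)/(-378069) = 972501/((-2040)²) + (-474 - 1701)/(-378069) = 972501/4161600 - 2175*(-1/378069) = 972501*(1/4161600) + 725/126023 = 324167/1387200 + 725/126023 = 41858217841/174819105600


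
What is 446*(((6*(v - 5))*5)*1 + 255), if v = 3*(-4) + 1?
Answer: -100350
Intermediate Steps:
v = -11 (v = -12 + 1 = -11)
446*(((6*(v - 5))*5)*1 + 255) = 446*(((6*(-11 - 5))*5)*1 + 255) = 446*(((6*(-16))*5)*1 + 255) = 446*(-96*5*1 + 255) = 446*(-480*1 + 255) = 446*(-480 + 255) = 446*(-225) = -100350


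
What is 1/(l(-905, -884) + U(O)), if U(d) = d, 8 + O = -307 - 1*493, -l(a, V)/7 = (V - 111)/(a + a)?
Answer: -362/293889 ≈ -0.0012318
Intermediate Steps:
l(a, V) = -7*(-111 + V)/(2*a) (l(a, V) = -7*(V - 111)/(a + a) = -7*(-111 + V)/(2*a))
O = -808 (O = -8 + (-307 - 1*493) = -8 + (-307 - 493) = -8 - 800 = -808)
1/(l(-905, -884) + U(O)) = 1/((7/2)*(111 - 1*(-884))/(-905) - 808) = 1/((7/2)*(-1/905)*(111 + 884) - 808) = 1/((7/2)*(-1/905)*995 - 808) = 1/(-1393/362 - 808) = 1/(-293889/362) = -362/293889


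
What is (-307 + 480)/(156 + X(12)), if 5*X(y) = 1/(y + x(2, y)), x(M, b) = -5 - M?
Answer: 4325/3901 ≈ 1.1087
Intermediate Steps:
X(y) = 1/(5*(-7 + y)) (X(y) = 1/(5*(y + (-5 - 1*2))) = 1/(5*(y + (-5 - 2))) = 1/(5*(y - 7)) = 1/(5*(-7 + y)))
(-307 + 480)/(156 + X(12)) = (-307 + 480)/(156 + 1/(5*(-7 + 12))) = 173/(156 + (1/5)/5) = 173/(156 + (1/5)*(1/5)) = 173/(156 + 1/25) = 173/(3901/25) = 173*(25/3901) = 4325/3901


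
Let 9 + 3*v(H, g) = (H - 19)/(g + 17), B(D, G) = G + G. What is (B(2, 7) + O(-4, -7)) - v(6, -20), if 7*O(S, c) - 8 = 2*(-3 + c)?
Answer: 872/63 ≈ 13.841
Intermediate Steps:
B(D, G) = 2*G
v(H, g) = -3 + (-19 + H)/(3*(17 + g)) (v(H, g) = -3 + ((H - 19)/(g + 17))/3 = -3 + ((-19 + H)/(17 + g))/3 = -3 + (-19 + H)/(3*(17 + g)))
O(S, c) = 2/7 + 2*c/7 (O(S, c) = 8/7 + (2*(-3 + c))/7 = 8/7 + (-6 + 2*c)/7 = 8/7 + (-6/7 + 2*c/7) = 2/7 + 2*c/7)
(B(2, 7) + O(-4, -7)) - v(6, -20) = (2*7 + (2/7 + (2/7)*(-7))) - (-172 + 6 - 9*(-20))/(3*(17 - 20)) = (14 + (2/7 - 2)) - (-172 + 6 + 180)/(3*(-3)) = (14 - 12/7) - (-1)*14/(3*3) = 86/7 - 1*(-14/9) = 86/7 + 14/9 = 872/63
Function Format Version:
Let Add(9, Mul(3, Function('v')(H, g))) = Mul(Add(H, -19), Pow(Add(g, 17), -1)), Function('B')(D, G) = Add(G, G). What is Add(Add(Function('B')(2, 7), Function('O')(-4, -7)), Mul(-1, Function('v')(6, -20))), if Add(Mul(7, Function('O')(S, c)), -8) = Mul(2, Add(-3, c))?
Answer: Rational(872, 63) ≈ 13.841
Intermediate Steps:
Function('B')(D, G) = Mul(2, G)
Function('v')(H, g) = Add(-3, Mul(Rational(1, 3), Pow(Add(17, g), -1), Add(-19, H))) (Function('v')(H, g) = Add(-3, Mul(Rational(1, 3), Mul(Add(H, -19), Pow(Add(g, 17), -1)))) = Add(-3, Mul(Rational(1, 3), Mul(Add(-19, H), Pow(Add(17, g), -1)))) = Add(-3, Mul(Rational(1, 3), Mul(Pow(Add(17, g), -1), Add(-19, H)))) = Add(-3, Mul(Rational(1, 3), Pow(Add(17, g), -1), Add(-19, H))))
Function('O')(S, c) = Add(Rational(2, 7), Mul(Rational(2, 7), c)) (Function('O')(S, c) = Add(Rational(8, 7), Mul(Rational(1, 7), Mul(2, Add(-3, c)))) = Add(Rational(8, 7), Mul(Rational(1, 7), Add(-6, Mul(2, c)))) = Add(Rational(8, 7), Add(Rational(-6, 7), Mul(Rational(2, 7), c))) = Add(Rational(2, 7), Mul(Rational(2, 7), c)))
Add(Add(Function('B')(2, 7), Function('O')(-4, -7)), Mul(-1, Function('v')(6, -20))) = Add(Add(Mul(2, 7), Add(Rational(2, 7), Mul(Rational(2, 7), -7))), Mul(-1, Mul(Rational(1, 3), Pow(Add(17, -20), -1), Add(-172, 6, Mul(-9, -20))))) = Add(Add(14, Add(Rational(2, 7), -2)), Mul(-1, Mul(Rational(1, 3), Pow(-3, -1), Add(-172, 6, 180)))) = Add(Add(14, Rational(-12, 7)), Mul(-1, Mul(Rational(1, 3), Rational(-1, 3), 14))) = Add(Rational(86, 7), Mul(-1, Rational(-14, 9))) = Add(Rational(86, 7), Rational(14, 9)) = Rational(872, 63)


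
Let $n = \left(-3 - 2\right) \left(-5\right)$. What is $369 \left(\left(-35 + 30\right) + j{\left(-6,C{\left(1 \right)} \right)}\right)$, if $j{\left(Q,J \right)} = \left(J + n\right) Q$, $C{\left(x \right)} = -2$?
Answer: $-52767$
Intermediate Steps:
$n = 25$ ($n = \left(-5\right) \left(-5\right) = 25$)
$j{\left(Q,J \right)} = Q \left(25 + J\right)$ ($j{\left(Q,J \right)} = \left(J + 25\right) Q = \left(25 + J\right) Q = Q \left(25 + J\right)$)
$369 \left(\left(-35 + 30\right) + j{\left(-6,C{\left(1 \right)} \right)}\right) = 369 \left(\left(-35 + 30\right) - 6 \left(25 - 2\right)\right) = 369 \left(-5 - 138\right) = 369 \left(-143\right) = -52767$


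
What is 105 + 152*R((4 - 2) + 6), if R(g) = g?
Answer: 1321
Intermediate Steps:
105 + 152*R((4 - 2) + 6) = 105 + 152*((4 - 2) + 6) = 105 + 152*(2 + 6) = 105 + 152*8 = 105 + 1216 = 1321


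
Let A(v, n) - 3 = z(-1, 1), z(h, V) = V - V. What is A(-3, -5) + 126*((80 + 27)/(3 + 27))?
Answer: 2262/5 ≈ 452.40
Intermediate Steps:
z(h, V) = 0
A(v, n) = 3 (A(v, n) = 3 + 0 = 3)
A(-3, -5) + 126*((80 + 27)/(3 + 27)) = 3 + 126*((80 + 27)/(3 + 27)) = 3 + 126*(107/30) = 3 + 2247/5 = 2262/5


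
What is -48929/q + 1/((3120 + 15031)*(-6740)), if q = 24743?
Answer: -5985863305203/3027002700820 ≈ -1.9775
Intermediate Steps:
-48929/q + 1/((3120 + 15031)*(-6740)) = -48929/24743 + 1/((3120 + 15031)*(-6740)) = -48929*1/24743 - 1/6740/18151 = -48929/24743 + (1/18151)*(-1/6740) = -48929/24743 - 1/122337740 = -5985863305203/3027002700820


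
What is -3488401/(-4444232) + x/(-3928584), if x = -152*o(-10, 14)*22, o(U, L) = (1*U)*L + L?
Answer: 44817901009/66134616392 ≈ 0.67768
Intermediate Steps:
o(U, L) = L + L*U (o(U, L) = U*L + L = L*U + L = L + L*U)
x = 421344 (x = -2128*(1 - 10)*22 = -2128*(-9)*22 = -152*(-126)*22 = 19152*22 = 421344)
-3488401/(-4444232) + x/(-3928584) = -3488401/(-4444232) + 421344/(-3928584) = -3488401*(-1/4444232) + 421344*(-1/3928584) = 3488401/4444232 - 1596/14881 = 44817901009/66134616392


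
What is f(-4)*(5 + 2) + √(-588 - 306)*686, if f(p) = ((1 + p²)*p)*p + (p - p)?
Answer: 1904 + 686*I*√894 ≈ 1904.0 + 20511.0*I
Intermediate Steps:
f(p) = p²*(1 + p²) (f(p) = (p*(1 + p²))*p + 0 = p²*(1 + p²) + 0 = p²*(1 + p²))
f(-4)*(5 + 2) + √(-588 - 306)*686 = ((-4)² + (-4)⁴)*(5 + 2) + √(-588 - 306)*686 = (16 + 256)*7 + √(-894)*686 = 272*7 + (I*√894)*686 = 1904 + 686*I*√894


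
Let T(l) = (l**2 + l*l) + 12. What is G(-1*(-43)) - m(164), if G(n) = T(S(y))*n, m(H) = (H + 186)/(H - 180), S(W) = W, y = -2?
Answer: 7055/8 ≈ 881.88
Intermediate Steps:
m(H) = (186 + H)/(-180 + H)
T(l) = 12 + 2*l**2 (T(l) = (l**2 + l**2) + 12 = 2*l**2 + 12 = 12 + 2*l**2)
G(n) = 20*n (G(n) = (12 + 2*(-2)**2)*n = (12 + 2*4)*n = (12 + 8)*n = 20*n)
G(-1*(-43)) - m(164) = 20*(-1*(-43)) - (186 + 164)/(-180 + 164) = 20*43 - 350/(-16) = 860 - (-1)*350/16 = 860 - 1*(-175/8) = 860 + 175/8 = 7055/8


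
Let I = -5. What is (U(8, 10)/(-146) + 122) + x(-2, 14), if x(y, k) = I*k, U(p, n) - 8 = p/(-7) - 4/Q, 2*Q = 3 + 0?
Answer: 79672/1533 ≈ 51.971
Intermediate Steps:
Q = 3/2 (Q = (3 + 0)/2 = (½)*3 = 3/2 ≈ 1.5000)
U(p, n) = 16/3 - p/7 (U(p, n) = 8 + (p/(-7) - 4/3/2) = 8 + (p*(-⅐) - 4*⅔) = 8 + (-p/7 - 8/3) = 8 + (-8/3 - p/7) = 16/3 - p/7)
x(y, k) = -5*k
(U(8, 10)/(-146) + 122) + x(-2, 14) = ((16/3 - ⅐*8)/(-146) + 122) - 5*14 = ((16/3 - 8/7)*(-1/146) + 122) - 70 = ((88/21)*(-1/146) + 122) - 70 = (-44/1533 + 122) - 70 = 186982/1533 - 70 = 79672/1533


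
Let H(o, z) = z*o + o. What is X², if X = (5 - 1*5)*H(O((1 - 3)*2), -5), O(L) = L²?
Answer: 0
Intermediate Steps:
H(o, z) = o + o*z (H(o, z) = o*z + o = o + o*z)
X = 0 (X = (5 - 1*5)*(((1 - 3)*2)²*(1 - 5)) = (5 - 5)*((-2*2)²*(-4)) = 0*((-4)²*(-4)) = 0*(16*(-4)) = 0*(-64) = 0)
X² = 0² = 0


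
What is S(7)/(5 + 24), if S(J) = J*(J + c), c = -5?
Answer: 14/29 ≈ 0.48276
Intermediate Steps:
S(J) = J*(-5 + J) (S(J) = J*(J - 5) = J*(-5 + J))
S(7)/(5 + 24) = (7*(-5 + 7))/(5 + 24) = (7*2)/29 = 14*(1/29) = 14/29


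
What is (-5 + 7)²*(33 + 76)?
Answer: 436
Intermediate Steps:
(-5 + 7)²*(33 + 76) = 2²*109 = 4*109 = 436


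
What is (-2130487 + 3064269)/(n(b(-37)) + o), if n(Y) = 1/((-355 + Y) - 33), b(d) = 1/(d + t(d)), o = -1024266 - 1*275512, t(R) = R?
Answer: -13405841283/18660262894 ≈ -0.71842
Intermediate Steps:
o = -1299778 (o = -1024266 - 275512 = -1299778)
b(d) = 1/(2*d) (b(d) = 1/(d + d) = 1/(2*d))
n(Y) = 1/(-388 + Y)
(-2130487 + 3064269)/(n(b(-37)) + o) = (-2130487 + 3064269)/(1/(-388 + (½)/(-37)) - 1299778) = 933782/(1/(-388 + (½)*(-1/37)) - 1299778) = 933782/(1/(-388 - 1/74) - 1299778) = 933782/(1/(-28713/74) - 1299778) = 933782/(-74/28713 - 1299778) = 933782/(-37320525788/28713) = 933782*(-28713/37320525788) = -13405841283/18660262894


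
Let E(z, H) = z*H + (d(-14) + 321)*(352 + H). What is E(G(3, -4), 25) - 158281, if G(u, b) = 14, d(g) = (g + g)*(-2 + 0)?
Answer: -15802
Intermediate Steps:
d(g) = -4*g (d(g) = (2*g)*(-2) = -4*g)
E(z, H) = 132704 + 377*H + H*z (E(z, H) = z*H + (-4*(-14) + 321)*(352 + H) = H*z + (56 + 321)*(352 + H) = H*z + 377*(352 + H) = H*z + (132704 + 377*H) = 132704 + 377*H + H*z)
E(G(3, -4), 25) - 158281 = (132704 + 377*25 + 25*14) - 158281 = (132704 + 9425 + 350) - 158281 = 142479 - 158281 = -15802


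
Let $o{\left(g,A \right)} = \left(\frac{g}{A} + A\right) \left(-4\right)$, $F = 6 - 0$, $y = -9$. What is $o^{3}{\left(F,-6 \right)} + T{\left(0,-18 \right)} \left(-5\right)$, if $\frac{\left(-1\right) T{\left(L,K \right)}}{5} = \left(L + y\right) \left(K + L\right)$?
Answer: $26002$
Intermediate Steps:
$F = 6$ ($F = 6 + 0 = 6$)
$o{\left(g,A \right)} = - 4 A - \frac{4 g}{A}$ ($o{\left(g,A \right)} = \left(A + \frac{g}{A}\right) \left(-4\right) = - 4 A - \frac{4 g}{A}$)
$T{\left(L,K \right)} = - 5 \left(-9 + L\right) \left(K + L\right)$ ($T{\left(L,K \right)} = - 5 \left(L - 9\right) \left(K + L\right) = - 5 \left(-9 + L\right) \left(K + L\right)$)
$o^{3}{\left(F,-6 \right)} + T{\left(0,-18 \right)} \left(-5\right) = \left(\left(-4\right) \left(-6\right) - \frac{24}{-6}\right)^{3} + \left(- 5 \cdot 0^{2} + 45 \left(-18\right) + 45 \cdot 0 - \left(-90\right) 0\right) \left(-5\right) = \left(24 - 24 \left(- \frac{1}{6}\right)\right)^{3} + \left(\left(-5\right) 0 - 810 + 0 + 0\right) \left(-5\right) = \left(24 + 4\right)^{3} + \left(0 - 810 + 0 + 0\right) \left(-5\right) = 28^{3} - -4050 = 21952 + 4050 = 26002$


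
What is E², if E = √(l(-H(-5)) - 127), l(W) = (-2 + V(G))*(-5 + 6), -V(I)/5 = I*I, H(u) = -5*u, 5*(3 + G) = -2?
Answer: -934/5 ≈ -186.80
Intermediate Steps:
G = -17/5 (G = -3 + (⅕)*(-2) = -3 - ⅖ = -17/5 ≈ -3.4000)
V(I) = -5*I² (V(I) = -5*I*I = -5*I²)
l(W) = -299/5 (l(W) = (-2 - 5*(-17/5)²)*(-5 + 6) = (-2 - 5*289/25)*1 = (-2 - 289/5)*1 = -299/5*1 = -299/5)
E = I*√4670/5 (E = √(-299/5 - 127) = √(-934/5) = I*√4670/5 ≈ 13.667*I)
E² = (I*√4670/5)² = -934/5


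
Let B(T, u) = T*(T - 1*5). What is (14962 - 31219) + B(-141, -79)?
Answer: 4329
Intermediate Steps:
B(T, u) = T*(-5 + T) (B(T, u) = T*(T - 5) = T*(-5 + T))
(14962 - 31219) + B(-141, -79) = (14962 - 31219) - 141*(-5 - 141) = -16257 - 141*(-146) = -16257 + 20586 = 4329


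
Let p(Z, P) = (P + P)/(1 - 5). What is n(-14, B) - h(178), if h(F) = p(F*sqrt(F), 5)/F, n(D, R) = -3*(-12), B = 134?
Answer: 12821/356 ≈ 36.014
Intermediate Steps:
p(Z, P) = -P/2 (p(Z, P) = (2*P)/(-4) = (2*P)*(-1/4) = -P/2)
n(D, R) = 36
h(F) = -5/(2*F) (h(F) = (-1/2*5)/F = -5/(2*F))
n(-14, B) - h(178) = 36 - (-5)/(2*178) = 36 - 1*(-5/356) = 36 + 5/356 = 12821/356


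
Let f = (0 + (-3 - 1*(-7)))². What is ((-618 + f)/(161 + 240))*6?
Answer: -3612/401 ≈ -9.0075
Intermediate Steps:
f = 16 (f = (0 + (-3 + 7))² = (0 + 4)² = 4² = 16)
((-618 + f)/(161 + 240))*6 = ((-618 + 16)/(161 + 240))*6 = -602/401*6 = -3612/401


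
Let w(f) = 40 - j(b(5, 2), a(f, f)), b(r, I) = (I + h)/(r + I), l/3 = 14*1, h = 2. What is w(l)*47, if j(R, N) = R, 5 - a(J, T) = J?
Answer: 12972/7 ≈ 1853.1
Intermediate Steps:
l = 42 (l = 3*(14*1) = 3*14 = 42)
b(r, I) = (2 + I)/(I + r) (b(r, I) = (I + 2)/(r + I) = (2 + I)/(I + r))
a(J, T) = 5 - J
w(f) = 276/7 (w(f) = 40 - (2 + 2)/(2 + 5) = 40 - 4/7 = 276/7)
w(l)*47 = (276/7)*47 = 12972/7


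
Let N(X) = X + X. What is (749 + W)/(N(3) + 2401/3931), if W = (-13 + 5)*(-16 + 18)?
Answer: 2881423/25987 ≈ 110.88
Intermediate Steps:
N(X) = 2*X
W = -16 (W = -8*2 = -16)
(749 + W)/(N(3) + 2401/3931) = (749 - 16)/(2*3 + 2401/3931) = 733/(6 + 2401*(1/3931)) = 733/(6 + 2401/3931) = 733/(25987/3931) = 733*(3931/25987) = 2881423/25987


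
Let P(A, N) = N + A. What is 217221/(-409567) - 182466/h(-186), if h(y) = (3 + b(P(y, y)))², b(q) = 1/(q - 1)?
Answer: -5198833601667921/255963811454 ≈ -20311.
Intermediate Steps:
P(A, N) = A + N
b(q) = 1/(-1 + q)
h(y) = (3 + 1/(-1 + 2*y))² (h(y) = (3 + 1/(-1 + (y + y)))² = (3 + 1/(-1 + 2*y))²)
217221/(-409567) - 182466/h(-186) = 217221/(-409567) - 182466*(-1 + 2*(-186))²/(4*(-1 + 3*(-186))²) = 217221*(-1/409567) - 182466*(-1 - 372)²/(4*(-1 - 558)²) = -217221/409567 - 182466/(4*(-559)²/(-373)²) = -217221/409567 - 182466/(4*(1/139129)*312481) = -217221/409567 - 182466/1249924/139129 = -217221/409567 - 182466*139129/1249924 = -217221/409567 - 12693156057/624962 = -5198833601667921/255963811454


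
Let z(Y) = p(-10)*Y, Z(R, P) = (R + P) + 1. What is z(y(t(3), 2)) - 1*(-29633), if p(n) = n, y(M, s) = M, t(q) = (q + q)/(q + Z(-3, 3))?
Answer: 29618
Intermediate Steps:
Z(R, P) = 1 + P + R (Z(R, P) = (P + R) + 1 = 1 + P + R)
t(q) = 2*q/(1 + q) (t(q) = (q + q)/(q + (1 + 3 - 3)) = (2*q)/(q + 1) = (2*q)/(1 + q) = 2*q/(1 + q))
z(Y) = -10*Y
z(y(t(3), 2)) - 1*(-29633) = -20*3/(1 + 3) - 1*(-29633) = -20*3/4 + 29633 = -10*3/2 + 29633 = -15 + 29633 = 29618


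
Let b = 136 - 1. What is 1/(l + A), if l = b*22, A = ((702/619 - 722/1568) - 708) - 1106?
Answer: 485296/561329085 ≈ 0.00086455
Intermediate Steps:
b = 135
A = -880000035/485296 (A = ((702*(1/619) - 722*1/1568) - 708) - 1106 = ((702/619 - 361/784) - 708) - 1106 = (326909/485296 - 708) - 1106 = -343262659/485296 - 1106 = -880000035/485296 ≈ -1813.3)
l = 2970 (l = 135*22 = 2970)
1/(l + A) = 1/(2970 - 880000035/485296) = 1/(561329085/485296) = 485296/561329085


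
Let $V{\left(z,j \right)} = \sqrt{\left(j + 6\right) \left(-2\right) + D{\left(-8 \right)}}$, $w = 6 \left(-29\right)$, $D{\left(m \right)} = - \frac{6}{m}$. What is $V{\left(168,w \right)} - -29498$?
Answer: $29498 + \frac{\sqrt{1347}}{2} \approx 29516.0$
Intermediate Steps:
$w = -174$
$V{\left(z,j \right)} = \sqrt{- \frac{45}{4} - 2 j}$ ($V{\left(z,j \right)} = \sqrt{\left(j + 6\right) \left(-2\right) - \frac{6}{-8}} = \sqrt{\left(6 + j\right) \left(-2\right) - - \frac{3}{4}} = \sqrt{\left(-12 - 2 j\right) + \frac{3}{4}} = \sqrt{- \frac{45}{4} - 2 j}$)
$V{\left(168,w \right)} - -29498 = \frac{\sqrt{-45 - -1392}}{2} - -29498 = \frac{\sqrt{-45 + 1392}}{2} + 29498 = \frac{\sqrt{1347}}{2} + 29498 = 29498 + \frac{\sqrt{1347}}{2}$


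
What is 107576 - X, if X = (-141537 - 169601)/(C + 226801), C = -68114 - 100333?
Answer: 3138900521/29177 ≈ 1.0758e+5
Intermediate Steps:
C = -168447
X = -155569/29177 (X = (-141537 - 169601)/(-168447 + 226801) = -311138/58354 = -311138*1/58354 = -155569/29177 ≈ -5.3319)
107576 - X = 107576 - 1*(-155569/29177) = 107576 + 155569/29177 = 3138900521/29177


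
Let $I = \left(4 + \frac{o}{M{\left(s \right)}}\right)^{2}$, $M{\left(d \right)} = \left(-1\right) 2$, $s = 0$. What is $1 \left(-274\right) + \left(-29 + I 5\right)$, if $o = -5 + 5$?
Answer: $-223$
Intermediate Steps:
$M{\left(d \right)} = -2$
$o = 0$
$I = 16$ ($I = \left(4 + \frac{0}{-2}\right)^{2} = \left(4 + 0 \left(- \frac{1}{2}\right)\right)^{2} = \left(4 + 0\right)^{2} = 4^{2} = 16$)
$1 \left(-274\right) + \left(-29 + I 5\right) = 1 \left(-274\right) + \left(-29 + 16 \cdot 5\right) = -274 + \left(-29 + 80\right) = -274 + 51 = -223$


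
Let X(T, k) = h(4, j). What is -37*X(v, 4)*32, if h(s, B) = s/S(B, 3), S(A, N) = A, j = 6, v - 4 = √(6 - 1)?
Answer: -2368/3 ≈ -789.33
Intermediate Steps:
v = 4 + √5 (v = 4 + √(6 - 1) = 4 + √5 ≈ 6.2361)
h(s, B) = s/B
X(T, k) = ⅔ (X(T, k) = 4/6 = 4*(⅙) = ⅔)
-37*X(v, 4)*32 = -37*⅔*32 = -74/3*32 = -2368/3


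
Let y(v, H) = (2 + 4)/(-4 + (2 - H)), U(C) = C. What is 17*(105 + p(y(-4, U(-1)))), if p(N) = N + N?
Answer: 1581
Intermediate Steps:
y(v, H) = 6/(-2 - H)
p(N) = 2*N
17*(105 + p(y(-4, U(-1)))) = 17*(105 + 2*(-6/(2 - 1))) = 17*(105 + 2*(-6/1)) = 17*(105 + 2*(-6*1)) = 17*(105 + 2*(-6)) = 17*(105 - 12) = 17*93 = 1581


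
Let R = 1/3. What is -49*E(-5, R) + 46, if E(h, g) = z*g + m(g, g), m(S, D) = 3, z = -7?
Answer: 40/3 ≈ 13.333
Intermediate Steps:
R = 1/3 ≈ 0.33333
E(h, g) = 3 - 7*g (E(h, g) = -7*g + 3 = 3 - 7*g)
-49*E(-5, R) + 46 = -49*(3 - 7*1/3) + 46 = -49*(3 - 7/3) + 46 = -49*2/3 + 46 = -98/3 + 46 = 40/3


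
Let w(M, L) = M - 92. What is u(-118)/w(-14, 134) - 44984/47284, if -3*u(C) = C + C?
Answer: -3182992/1879539 ≈ -1.6935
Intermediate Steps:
w(M, L) = -92 + M
u(C) = -2*C/3 (u(C) = -(C + C)/3 = -2*C/3)
u(-118)/w(-14, 134) - 44984/47284 = (-⅔*(-118))/(-92 - 14) - 44984/47284 = (236/3)/(-106) - 44984*1/47284 = (236/3)*(-1/106) - 11246/11821 = -118/159 - 11246/11821 = -3182992/1879539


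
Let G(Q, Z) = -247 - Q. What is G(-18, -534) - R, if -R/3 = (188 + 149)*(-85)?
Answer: -86164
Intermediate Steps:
R = 85935 (R = -3*(188 + 149)*(-85) = -1011*(-85) = -3*(-28645) = 85935)
G(-18, -534) - R = (-247 - 1*(-18)) - 1*85935 = (-247 + 18) - 85935 = -229 - 85935 = -86164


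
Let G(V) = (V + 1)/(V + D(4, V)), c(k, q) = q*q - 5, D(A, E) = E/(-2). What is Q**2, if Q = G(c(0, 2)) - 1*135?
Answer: 18225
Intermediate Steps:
D(A, E) = -E/2 (D(A, E) = E*(-1/2) = -E/2)
c(k, q) = -5 + q**2 (c(k, q) = q**2 - 5 = -5 + q**2)
G(V) = 2*(1 + V)/V (G(V) = (V + 1)/(V - V/2) = (1 + V)/((V/2)) = (1 + V)*(2/V) = 2*(1 + V)/V)
Q = -135 (Q = (2 + 2/(-5 + 2**2)) - 1*135 = (2 + 2/(-5 + 4)) - 135 = (2 + 2/(-1)) - 135 = (2 + 2*(-1)) - 135 = (2 - 2) - 135 = 0 - 135 = -135)
Q**2 = (-135)**2 = 18225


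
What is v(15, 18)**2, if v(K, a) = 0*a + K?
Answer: 225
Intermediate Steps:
v(K, a) = K (v(K, a) = 0 + K = K)
v(15, 18)**2 = 15**2 = 225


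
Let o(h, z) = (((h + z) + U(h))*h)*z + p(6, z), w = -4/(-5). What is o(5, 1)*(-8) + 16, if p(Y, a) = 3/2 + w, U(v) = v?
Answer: -2212/5 ≈ -442.40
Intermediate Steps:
w = 4/5 (w = -4*(-1/5) = 4/5 ≈ 0.80000)
p(Y, a) = 23/10 (p(Y, a) = 3/2 + 4/5 = 23/10)
o(h, z) = 23/10 + h*z*(z + 2*h) (o(h, z) = (((h + z) + h)*h)*z + 23/10 = ((z + 2*h)*h)*z + 23/10 = (h*(z + 2*h))*z + 23/10 = h*z*(z + 2*h) + 23/10 = 23/10 + h*z*(z + 2*h))
o(5, 1)*(-8) + 16 = (23/10 + 5*1**2 + 2*1*5**2)*(-8) + 16 = (23/10 + 5*1 + 2*1*25)*(-8) + 16 = (23/10 + 5 + 50)*(-8) + 16 = (573/10)*(-8) + 16 = -2292/5 + 16 = -2212/5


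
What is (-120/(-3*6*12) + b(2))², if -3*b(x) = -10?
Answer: 1225/81 ≈ 15.123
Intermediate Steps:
b(x) = 10/3 (b(x) = -⅓*(-10) = 10/3)
(-120/(-3*6*12) + b(2))² = (-120/(-3*6*12) + 10/3)² = (-120/((-18*12)) + 10/3)² = (-120/(-216) + 10/3)² = (-120*(-1/216) + 10/3)² = (5/9 + 10/3)² = (35/9)² = 1225/81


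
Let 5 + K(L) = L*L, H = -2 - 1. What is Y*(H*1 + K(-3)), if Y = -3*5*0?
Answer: 0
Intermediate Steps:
H = -3
Y = 0 (Y = -15*0 = 0)
K(L) = -5 + L² (K(L) = -5 + L*L = -5 + L²)
Y*(H*1 + K(-3)) = 0*(-3*1 + (-5 + (-3)²)) = 0*(-3 + (-5 + 9)) = 0*(-3 + 4) = 0*1 = 0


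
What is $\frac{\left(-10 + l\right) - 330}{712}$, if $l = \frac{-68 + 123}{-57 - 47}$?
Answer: $- \frac{35415}{74048} \approx -0.47827$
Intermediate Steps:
$l = - \frac{55}{104}$ ($l = \frac{55}{-104} = 55 \left(- \frac{1}{104}\right) = - \frac{55}{104} \approx -0.52885$)
$\frac{\left(-10 + l\right) - 330}{712} = \frac{\left(-10 - \frac{55}{104}\right) - 330}{712} = \left(- \frac{1095}{104} - 330\right) \frac{1}{712} = \left(- \frac{35415}{104}\right) \frac{1}{712} = - \frac{35415}{74048}$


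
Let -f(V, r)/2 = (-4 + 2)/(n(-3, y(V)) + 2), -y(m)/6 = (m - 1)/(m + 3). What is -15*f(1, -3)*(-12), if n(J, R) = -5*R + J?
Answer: -720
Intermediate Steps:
y(m) = -6*(-1 + m)/(3 + m) (y(m) = -6*(m - 1)/(m + 3) = -6*(-1 + m)/(3 + m))
n(J, R) = J - 5*R
f(V, r) = 4/(-1 - 30*(1 - V)/(3 + V)) (f(V, r) = -2*(-4 + 2)/((-3 - 30*(1 - V)/(3 + V)) + 2) = -(-4)/((-3 - 30*(1 - V)/(3 + V)) + 2) = -(-4)/(-1 - 30*(1 - V)/(3 + V)) = 4/(-1 - 30*(1 - V)/(3 + V)))
-15*f(1, -3)*(-12) = -60*(3 + 1)/(-33 + 29*1)*(-12) = -60*4/(-33 + 29)*(-12) = -60*4/(-4)*(-12) = -60*(-1)*4/4*(-12) = -15*(-4)*(-12) = 60*(-12) = -720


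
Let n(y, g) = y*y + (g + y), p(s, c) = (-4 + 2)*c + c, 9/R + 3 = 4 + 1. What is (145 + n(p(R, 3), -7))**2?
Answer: 20736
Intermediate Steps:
R = 9/2 (R = 9/(-3 + (4 + 1)) = 9/(-3 + 5) = 9/2 ≈ 4.5000)
p(s, c) = -c (p(s, c) = -2*c + c = -c)
n(y, g) = g + y + y**2 (n(y, g) = y**2 + (g + y) = g + y + y**2)
(145 + n(p(R, 3), -7))**2 = (145 + (-7 - 1*3 + (-1*3)**2))**2 = (145 + (-7 - 3 + (-3)**2))**2 = (145 + (-7 - 3 + 9))**2 = (145 - 1)**2 = 144**2 = 20736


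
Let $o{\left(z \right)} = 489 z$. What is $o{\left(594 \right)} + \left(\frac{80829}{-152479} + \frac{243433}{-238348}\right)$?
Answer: $\frac{10556368244975573}{36343064692} \approx 2.9046 \cdot 10^{5}$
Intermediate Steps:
$o{\left(594 \right)} + \left(\frac{80829}{-152479} + \frac{243433}{-238348}\right) = 489 \cdot 594 + \left(\frac{80829}{-152479} + \frac{243433}{-238348}\right) = 290466 + \left(80829 \left(- \frac{1}{152479}\right) + 243433 \left(- \frac{1}{238348}\right)\right) = 290466 - \frac{56383850899}{36343064692} = \frac{10556368244975573}{36343064692}$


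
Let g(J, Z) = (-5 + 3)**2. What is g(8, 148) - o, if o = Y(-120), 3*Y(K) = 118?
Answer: -106/3 ≈ -35.333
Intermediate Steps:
Y(K) = 118/3 (Y(K) = (1/3)*118 = 118/3)
o = 118/3 ≈ 39.333
g(J, Z) = 4 (g(J, Z) = (-2)**2 = 4)
g(8, 148) - o = 4 - 1*118/3 = 4 - 118/3 = -106/3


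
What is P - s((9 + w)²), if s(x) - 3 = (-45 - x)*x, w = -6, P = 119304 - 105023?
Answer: 14764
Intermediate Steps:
P = 14281
s(x) = 3 + x*(-45 - x) (s(x) = 3 + (-45 - x)*x = 3 + x*(-45 - x))
P - s((9 + w)²) = 14281 - (3 - ((9 - 6)²)² - 45*(9 - 6)²) = 14281 - (3 - (3²)² - 45*3²) = 14281 - (3 - 1*9² - 45*9) = 14281 - (3 - 1*81 - 405) = 14281 - (3 - 81 - 405) = 14281 - 1*(-483) = 14281 + 483 = 14764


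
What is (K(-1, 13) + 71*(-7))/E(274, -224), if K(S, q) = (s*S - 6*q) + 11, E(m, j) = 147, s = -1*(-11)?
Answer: -575/147 ≈ -3.9116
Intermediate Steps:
s = 11
K(S, q) = 11 - 6*q + 11*S (K(S, q) = (11*S - 6*q) + 11 = (-6*q + 11*S) + 11 = 11 - 6*q + 11*S)
(K(-1, 13) + 71*(-7))/E(274, -224) = ((11 - 6*13 + 11*(-1)) + 71*(-7))/147 = ((11 - 78 - 11) - 497)*(1/147) = (-78 - 497)*(1/147) = -575*1/147 = -575/147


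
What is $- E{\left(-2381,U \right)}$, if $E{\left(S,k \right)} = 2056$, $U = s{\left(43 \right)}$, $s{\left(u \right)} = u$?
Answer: $-2056$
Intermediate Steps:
$U = 43$
$- E{\left(-2381,U \right)} = \left(-1\right) 2056 = -2056$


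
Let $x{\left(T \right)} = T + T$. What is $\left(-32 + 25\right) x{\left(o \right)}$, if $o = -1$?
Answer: $14$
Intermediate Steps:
$x{\left(T \right)} = 2 T$
$\left(-32 + 25\right) x{\left(o \right)} = \left(-32 + 25\right) 2 \left(-1\right) = \left(-7\right) \left(-2\right) = 14$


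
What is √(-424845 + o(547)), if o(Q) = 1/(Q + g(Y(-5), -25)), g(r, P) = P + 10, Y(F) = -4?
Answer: I*√30060332687/266 ≈ 651.8*I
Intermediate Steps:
g(r, P) = 10 + P
o(Q) = 1/(-15 + Q) (o(Q) = 1/(Q + (10 - 25)) = 1/(Q - 15) = 1/(-15 + Q))
√(-424845 + o(547)) = √(-424845 + 1/(-15 + 547)) = √(-424845 + 1/532) = √(-226017539/532) = I*√30060332687/266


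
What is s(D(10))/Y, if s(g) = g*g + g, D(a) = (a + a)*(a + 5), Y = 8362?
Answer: 45150/4181 ≈ 10.799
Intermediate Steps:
D(a) = 2*a*(5 + a) (D(a) = (2*a)*(5 + a) = 2*a*(5 + a))
s(g) = g + g² (s(g) = g² + g = g + g²)
s(D(10))/Y = ((2*10*(5 + 10))*(1 + 2*10*(5 + 10)))/8362 = ((2*10*15)*(1 + 2*10*15))*(1/8362) = (300*(1 + 300))*(1/8362) = (300*301)*(1/8362) = 90300*(1/8362) = 45150/4181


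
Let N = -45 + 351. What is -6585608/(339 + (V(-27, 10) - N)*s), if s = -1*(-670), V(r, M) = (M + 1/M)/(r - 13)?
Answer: 263424320/8194007 ≈ 32.148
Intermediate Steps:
V(r, M) = (M + 1/M)/(-13 + r)
N = 306
s = 670
-6585608/(339 + (V(-27, 10) - N)*s) = -6585608/(339 + ((1 + 10**2)/(10*(-13 - 27)) - 1*306)*670) = -6585608/(339 + ((1/10)*(1 + 100)/(-40) - 306)*670) = -6585608/(339 + ((1/10)*(-1/40)*101 - 306)*670) = -6585608/(339 + (-101/400 - 306)*670) = -6585608/(339 - 122501/400*670) = -6585608/(339 - 8207567/40) = -6585608/(-8194007/40) = -6585608*(-40/8194007) = 263424320/8194007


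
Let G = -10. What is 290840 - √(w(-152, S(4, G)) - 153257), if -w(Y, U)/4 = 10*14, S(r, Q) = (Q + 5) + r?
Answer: 290840 - I*√153817 ≈ 2.9084e+5 - 392.2*I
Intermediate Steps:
S(r, Q) = 5 + Q + r (S(r, Q) = (5 + Q) + r = 5 + Q + r)
w(Y, U) = -560 (w(Y, U) = -40*14 = -4*140 = -560)
290840 - √(w(-152, S(4, G)) - 153257) = 290840 - √(-560 - 153257) = 290840 - √(-153817) = 290840 - I*√153817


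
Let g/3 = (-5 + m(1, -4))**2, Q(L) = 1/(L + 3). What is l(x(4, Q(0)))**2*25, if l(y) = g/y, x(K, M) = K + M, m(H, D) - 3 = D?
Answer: 2624400/169 ≈ 15529.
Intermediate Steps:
Q(L) = 1/(3 + L)
m(H, D) = 3 + D
g = 108 (g = 3*(-5 + (3 - 4))**2 = 3*(-5 - 1)**2 = 3*(-6)**2 = 3*36 = 108)
l(y) = 108/y
l(x(4, Q(0)))**2*25 = (108/(4 + 1/(3 + 0)))**2*25 = (108/(4 + 1/3))**2*25 = (108/(13/3))**2*25 = (108*(3/13))**2*25 = (324/13)**2*25 = (104976/169)*25 = 2624400/169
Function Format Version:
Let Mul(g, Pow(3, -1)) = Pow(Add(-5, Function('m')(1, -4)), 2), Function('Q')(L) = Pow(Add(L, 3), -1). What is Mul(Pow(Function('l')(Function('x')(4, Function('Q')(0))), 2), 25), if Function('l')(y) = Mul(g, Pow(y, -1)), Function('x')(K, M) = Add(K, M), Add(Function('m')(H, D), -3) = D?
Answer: Rational(2624400, 169) ≈ 15529.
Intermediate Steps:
Function('Q')(L) = Pow(Add(3, L), -1)
Function('m')(H, D) = Add(3, D)
g = 108 (g = Mul(3, Pow(Add(-5, Add(3, -4)), 2)) = Mul(3, Pow(Add(-5, -1), 2)) = Mul(3, Pow(-6, 2)) = Mul(3, 36) = 108)
Function('l')(y) = Mul(108, Pow(y, -1))
Mul(Pow(Function('l')(Function('x')(4, Function('Q')(0))), 2), 25) = Mul(Pow(Mul(108, Pow(Add(4, Pow(Add(3, 0), -1)), -1)), 2), 25) = Mul(Pow(Mul(108, Pow(Add(4, Pow(3, -1)), -1)), 2), 25) = Mul(Pow(Mul(108, Pow(Add(4, Rational(1, 3)), -1)), 2), 25) = Mul(Pow(Mul(108, Pow(Rational(13, 3), -1)), 2), 25) = Mul(Pow(Mul(108, Rational(3, 13)), 2), 25) = Mul(Pow(Rational(324, 13), 2), 25) = Mul(Rational(104976, 169), 25) = Rational(2624400, 169)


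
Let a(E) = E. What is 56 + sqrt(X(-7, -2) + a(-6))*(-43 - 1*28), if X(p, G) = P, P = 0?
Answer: 56 - 71*I*sqrt(6) ≈ 56.0 - 173.91*I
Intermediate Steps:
X(p, G) = 0
56 + sqrt(X(-7, -2) + a(-6))*(-43 - 1*28) = 56 + sqrt(0 - 6)*(-43 - 1*28) = 56 + sqrt(-6)*(-43 - 28) = 56 + (I*sqrt(6))*(-71) = 56 - 71*I*sqrt(6)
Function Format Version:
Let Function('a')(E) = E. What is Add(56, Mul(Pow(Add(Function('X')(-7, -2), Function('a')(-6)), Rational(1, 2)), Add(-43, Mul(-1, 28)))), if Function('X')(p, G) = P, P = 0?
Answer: Add(56, Mul(-71, I, Pow(6, Rational(1, 2)))) ≈ Add(56.000, Mul(-173.91, I))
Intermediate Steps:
Function('X')(p, G) = 0
Add(56, Mul(Pow(Add(Function('X')(-7, -2), Function('a')(-6)), Rational(1, 2)), Add(-43, Mul(-1, 28)))) = Add(56, Mul(Pow(Add(0, -6), Rational(1, 2)), Add(-43, Mul(-1, 28)))) = Add(56, Mul(Pow(-6, Rational(1, 2)), Add(-43, -28))) = Add(56, Mul(Mul(I, Pow(6, Rational(1, 2))), -71)) = Add(56, Mul(-71, I, Pow(6, Rational(1, 2))))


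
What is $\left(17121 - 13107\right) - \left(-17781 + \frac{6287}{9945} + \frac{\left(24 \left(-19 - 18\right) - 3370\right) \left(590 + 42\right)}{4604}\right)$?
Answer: $\frac{256164119168}{11446695} \approx 22379.0$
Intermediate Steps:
$\left(17121 - 13107\right) - \left(-17781 + \frac{6287}{9945} + \frac{\left(24 \left(-19 - 18\right) - 3370\right) \left(590 + 42\right)}{4604}\right) = 4014 - \left(-17781 + \frac{6287}{9945} + \left(24 \left(-37\right) - 3370\right) 632 \cdot \frac{1}{4604}\right) = 4014 + \left(17781 - \left(\left(-888 - 3370\right) 632 \cdot \frac{1}{4604} + \frac{6287}{9945}\right)\right) = 4014 + \left(17781 - \left(\left(-4258\right) 632 \cdot \frac{1}{4604} + \frac{6287}{9945}\right)\right) = 4014 + \left(17781 - \left(\left(-2691056\right) \frac{1}{4604} + \frac{6287}{9945}\right)\right) = 4014 + \left(17781 - \left(- \frac{672764}{1151} + \frac{6287}{9945}\right)\right) = 4014 + \left(17781 - - \frac{6683401643}{11446695}\right) = 4014 + \left(17781 + \frac{6683401643}{11446695}\right) = 4014 + \frac{210217085438}{11446695} = \frac{256164119168}{11446695}$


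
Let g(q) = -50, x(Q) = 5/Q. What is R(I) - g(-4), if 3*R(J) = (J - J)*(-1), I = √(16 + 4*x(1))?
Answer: 50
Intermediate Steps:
I = 6 (I = √(16 + 4*(5/1)) = √(16 + 4*(5*1)) = √(16 + 4*5) = √(16 + 20) = √36 = 6)
R(J) = 0 (R(J) = ((J - J)*(-1))/3 = (0*(-1))/3 = (⅓)*0 = 0)
R(I) - g(-4) = 0 - 1*(-50) = 0 + 50 = 50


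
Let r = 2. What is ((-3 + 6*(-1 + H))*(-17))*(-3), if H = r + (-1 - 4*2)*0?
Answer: 153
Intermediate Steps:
H = 2 (H = 2 + (-1 - 4*2)*0 = 2 + (-1 - 8)*0 = 2 - 9*0 = 2 + 0 = 2)
((-3 + 6*(-1 + H))*(-17))*(-3) = ((-3 + 6*(-1 + 2))*(-17))*(-3) = ((-3 + 6*1)*(-17))*(-3) = ((-3 + 6)*(-17))*(-3) = (3*(-17))*(-3) = -51*(-3) = 153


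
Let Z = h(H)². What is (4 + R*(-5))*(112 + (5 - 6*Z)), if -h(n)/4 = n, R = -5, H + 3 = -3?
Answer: -96831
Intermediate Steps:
H = -6 (H = -3 - 3 = -6)
h(n) = -4*n
Z = 576 (Z = (-4*(-6))² = 24² = 576)
(4 + R*(-5))*(112 + (5 - 6*Z)) = (4 - 5*(-5))*(112 + (5 - 6*576)) = (4 + 25)*(112 + (5 - 3456)) = 29*(112 - 3451) = 29*(-3339) = -96831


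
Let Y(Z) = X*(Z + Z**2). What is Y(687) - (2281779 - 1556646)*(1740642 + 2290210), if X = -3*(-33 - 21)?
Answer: -2922827233044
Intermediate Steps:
X = 162 (X = -3*(-54) = 162)
Y(Z) = 162*Z + 162*Z**2 (Y(Z) = 162*(Z + Z**2) = 162*Z + 162*Z**2)
Y(687) - (2281779 - 1556646)*(1740642 + 2290210) = 162*687*(1 + 687) - (2281779 - 1556646)*(1740642 + 2290210) = 162*687*688 - 725133*4030852 = 76570272 - 1*2922903803316 = 76570272 - 2922903803316 = -2922827233044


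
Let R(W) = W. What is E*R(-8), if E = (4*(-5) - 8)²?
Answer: -6272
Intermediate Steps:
E = 784 (E = (-20 - 8)² = (-28)² = 784)
E*R(-8) = 784*(-8) = -6272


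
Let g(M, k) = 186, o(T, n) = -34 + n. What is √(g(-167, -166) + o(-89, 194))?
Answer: √346 ≈ 18.601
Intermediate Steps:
√(g(-167, -166) + o(-89, 194)) = √(186 + (-34 + 194)) = √(186 + 160) = √346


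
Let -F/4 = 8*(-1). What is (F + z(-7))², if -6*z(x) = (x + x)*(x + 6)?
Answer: 7921/9 ≈ 880.11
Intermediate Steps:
F = 32 (F = -32*(-1) = -4*(-8) = 32)
z(x) = -x*(6 + x)/3 (z(x) = -(x + x)*(x + 6)/6 = -2*x*(6 + x)/6 = -x*(6 + x)/3)
(F + z(-7))² = (32 - ⅓*(-7)*(6 - 7))² = (32 - ⅓*(-7)*(-1))² = (32 - 7/3)² = (89/3)² = 7921/9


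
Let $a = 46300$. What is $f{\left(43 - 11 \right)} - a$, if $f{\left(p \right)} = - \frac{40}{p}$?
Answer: $- \frac{185205}{4} \approx -46301.0$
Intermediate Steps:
$f{\left(43 - 11 \right)} - a = - \frac{40}{43 - 11} - 46300 = - \frac{40}{32} - 46300 = \left(-40\right) \frac{1}{32} - 46300 = - \frac{5}{4} - 46300 = - \frac{185205}{4}$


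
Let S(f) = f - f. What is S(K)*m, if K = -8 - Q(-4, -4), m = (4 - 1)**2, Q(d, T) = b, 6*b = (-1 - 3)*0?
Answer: 0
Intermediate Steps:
b = 0 (b = ((-1 - 3)*0)/6 = (-4*0)/6 = (1/6)*0 = 0)
Q(d, T) = 0
m = 9 (m = 3**2 = 9)
K = -8 (K = -8 - 1*0 = -8 + 0 = -8)
S(f) = 0
S(K)*m = 0*9 = 0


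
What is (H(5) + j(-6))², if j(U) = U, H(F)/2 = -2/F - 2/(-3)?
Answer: 6724/225 ≈ 29.884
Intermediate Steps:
H(F) = 4/3 - 4/F (H(F) = 2*(-2/F - 2/(-3)) = 2*(-2/F - 2*(-⅓)) = 2*(-2/F + ⅔) = 2*(⅔ - 2/F) = 4/3 - 4/F)
(H(5) + j(-6))² = ((4/3 - 4/5) - 6)² = ((4/3 - 4*⅕) - 6)² = ((4/3 - ⅘) - 6)² = (8/15 - 6)² = (-82/15)² = 6724/225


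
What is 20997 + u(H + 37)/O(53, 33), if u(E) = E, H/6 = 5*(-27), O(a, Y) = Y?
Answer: 692128/33 ≈ 20974.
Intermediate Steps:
H = -810 (H = 6*(5*(-27)) = 6*(-135) = -810)
20997 + u(H + 37)/O(53, 33) = 20997 + (-810 + 37)/33 = 20997 - 773*1/33 = 20997 - 773/33 = 692128/33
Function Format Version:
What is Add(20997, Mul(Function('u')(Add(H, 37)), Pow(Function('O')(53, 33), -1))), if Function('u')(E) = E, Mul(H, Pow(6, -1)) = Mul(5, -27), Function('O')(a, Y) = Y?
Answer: Rational(692128, 33) ≈ 20974.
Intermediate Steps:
H = -810 (H = Mul(6, Mul(5, -27)) = Mul(6, -135) = -810)
Add(20997, Mul(Function('u')(Add(H, 37)), Pow(Function('O')(53, 33), -1))) = Add(20997, Mul(Add(-810, 37), Pow(33, -1))) = Add(20997, Mul(-773, Rational(1, 33))) = Add(20997, Rational(-773, 33)) = Rational(692128, 33)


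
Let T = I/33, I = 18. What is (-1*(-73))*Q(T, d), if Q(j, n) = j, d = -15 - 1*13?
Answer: 438/11 ≈ 39.818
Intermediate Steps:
d = -28 (d = -15 - 13 = -28)
T = 6/11 (T = 18/33 = 18*(1/33) = 6/11 ≈ 0.54545)
(-1*(-73))*Q(T, d) = -1*(-73)*(6/11) = 73*(6/11) = 438/11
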